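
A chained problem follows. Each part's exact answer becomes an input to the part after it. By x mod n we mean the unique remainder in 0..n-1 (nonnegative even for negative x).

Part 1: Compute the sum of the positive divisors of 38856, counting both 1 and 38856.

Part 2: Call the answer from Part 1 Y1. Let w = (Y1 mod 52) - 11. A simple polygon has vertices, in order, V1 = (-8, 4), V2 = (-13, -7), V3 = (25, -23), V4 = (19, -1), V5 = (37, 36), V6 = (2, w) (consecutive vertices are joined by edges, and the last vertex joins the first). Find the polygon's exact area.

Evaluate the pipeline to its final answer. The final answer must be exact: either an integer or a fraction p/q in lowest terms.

Part 1: 38856 = 2^3 * 3 * 1619; sigma = (1 + 2 + 4 + 8) * (1 + 3) * (1 + 1619) = 15 * 4 * 1620 = 97200; answer 97200
Part 2: Y1 = 97200; w = 1; cross terms: (-8*-7 - -13*4)=108, (-13*-23 - 25*-7)=474, (25*-1 - 19*-23)=412, (19*36 - 37*-1)=721, (37*1 - 2*36)=-35, (2*4 - -8*1)=16; twice the area = |1696| = 1696; area = 848; answer 848

848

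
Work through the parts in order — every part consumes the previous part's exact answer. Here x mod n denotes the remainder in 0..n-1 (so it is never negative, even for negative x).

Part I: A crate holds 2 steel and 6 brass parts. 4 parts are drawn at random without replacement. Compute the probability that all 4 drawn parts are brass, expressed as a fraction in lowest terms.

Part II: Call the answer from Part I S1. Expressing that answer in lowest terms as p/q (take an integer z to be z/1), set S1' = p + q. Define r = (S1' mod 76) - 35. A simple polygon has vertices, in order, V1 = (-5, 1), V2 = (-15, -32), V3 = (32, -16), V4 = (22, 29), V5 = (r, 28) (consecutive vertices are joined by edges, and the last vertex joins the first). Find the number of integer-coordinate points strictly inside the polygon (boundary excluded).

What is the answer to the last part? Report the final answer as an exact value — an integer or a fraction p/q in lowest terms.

1986

Part I: total draws C(8,4) = 70; favorable C(6,4) = 15; P = 3/14; answer 3/14
Part II: S1 = 3/14; threaded value p + q = 17; r = -18; cross terms: (-5*-32 - -15*1)=175, (-15*-16 - 32*-32)=1264, (32*29 - 22*-16)=1280, (22*28 - -18*29)=1138, (-18*1 - -5*28)=122; twice the area = |3979| = 3979; area = 3979/2; boundary points = 1 + 1 + 5 + 1 + 1 = 9; strictly interior points = area - boundary/2 + 1 = 1986; answer 1986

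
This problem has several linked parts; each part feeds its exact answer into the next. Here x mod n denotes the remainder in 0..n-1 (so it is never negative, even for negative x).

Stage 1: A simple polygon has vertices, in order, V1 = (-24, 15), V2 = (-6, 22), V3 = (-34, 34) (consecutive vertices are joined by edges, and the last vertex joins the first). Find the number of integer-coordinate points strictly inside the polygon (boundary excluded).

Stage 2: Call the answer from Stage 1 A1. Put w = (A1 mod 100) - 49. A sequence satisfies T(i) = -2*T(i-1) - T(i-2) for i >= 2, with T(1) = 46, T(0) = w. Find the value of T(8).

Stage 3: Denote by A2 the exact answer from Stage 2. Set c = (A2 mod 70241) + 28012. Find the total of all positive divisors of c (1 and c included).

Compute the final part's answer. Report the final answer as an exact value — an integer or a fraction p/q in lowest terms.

228780

Stage 1: cross terms: (-24*22 - -6*15)=-438, (-6*34 - -34*22)=544, (-34*15 - -24*34)=306; twice the area = |412| = 412; area = 206; boundary points = 1 + 4 + 1 = 6; strictly interior points = area - boundary/2 + 1 = 204; answer 204
Stage 2: A1 = 204; w = -45; T(2) = -2*(46) - 1*(-45) = -47; iterating: T(2)=-47, T(3)=48, T(4)=-49, T(5)=50, T(6)=-51, T(7)=52, T(8)=-53; answer -53
Stage 3: A2 = -53; c = 98200; 98200 = 2^3 * 5^2 * 491; sigma = (1 + 2 + 4 + 8) * (1 + 5 + 25) * (1 + 491) = 15 * 31 * 492 = 228780; answer 228780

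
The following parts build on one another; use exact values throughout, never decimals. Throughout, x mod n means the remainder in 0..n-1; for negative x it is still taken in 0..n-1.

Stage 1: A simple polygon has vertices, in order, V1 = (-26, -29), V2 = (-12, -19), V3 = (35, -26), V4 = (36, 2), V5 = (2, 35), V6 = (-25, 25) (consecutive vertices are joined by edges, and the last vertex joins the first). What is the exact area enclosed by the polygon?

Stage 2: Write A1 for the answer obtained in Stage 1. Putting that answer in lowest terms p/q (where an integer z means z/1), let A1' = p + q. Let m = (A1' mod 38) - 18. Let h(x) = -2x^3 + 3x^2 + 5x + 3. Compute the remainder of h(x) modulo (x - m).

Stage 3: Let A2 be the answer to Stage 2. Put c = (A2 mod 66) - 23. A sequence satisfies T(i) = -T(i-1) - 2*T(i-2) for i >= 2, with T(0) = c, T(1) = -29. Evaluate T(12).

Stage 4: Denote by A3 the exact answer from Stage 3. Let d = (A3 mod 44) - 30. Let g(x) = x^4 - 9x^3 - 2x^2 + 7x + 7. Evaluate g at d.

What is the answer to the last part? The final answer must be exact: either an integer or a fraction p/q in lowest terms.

Stage 1: cross terms: (-26*-19 - -12*-29)=146, (-12*-26 - 35*-19)=977, (35*2 - 36*-26)=1006, (36*35 - 2*2)=1256, (2*25 - -25*35)=925, (-25*-29 - -26*25)=1375; twice the area = |5685| = 5685; area = 5685/2; answer 5685/2
Stage 2: A1 = 5685/2; threaded value p + q = 5687; m = 7; remainder = value at the root: -2*(7)^3 + 3*(7)^2 + 5*(7)^1 + 3 = (-686) + (147) + (35) + (3) = -501; answer -501
Stage 3: A2 = -501; c = 4; T(2) = -1*(-29) - 2*(4) = 21; iterating: T(2)=21, T(3)=37, T(4)=-79, T(5)=5, T(6)=153, T(7)=-163, T(8)=-143, T(9)=469, T(10)=-183, T(11)=-755, T(12)=1121; answer 1121
Stage 4: A3 = 1121; d = -9; 1*(-9)^4 - 9*(-9)^3 - 2*(-9)^2 + 7*(-9)^1 + 7 = (6561) + (6561) + (-162) + (-63) + (7) = 12904; answer 12904

12904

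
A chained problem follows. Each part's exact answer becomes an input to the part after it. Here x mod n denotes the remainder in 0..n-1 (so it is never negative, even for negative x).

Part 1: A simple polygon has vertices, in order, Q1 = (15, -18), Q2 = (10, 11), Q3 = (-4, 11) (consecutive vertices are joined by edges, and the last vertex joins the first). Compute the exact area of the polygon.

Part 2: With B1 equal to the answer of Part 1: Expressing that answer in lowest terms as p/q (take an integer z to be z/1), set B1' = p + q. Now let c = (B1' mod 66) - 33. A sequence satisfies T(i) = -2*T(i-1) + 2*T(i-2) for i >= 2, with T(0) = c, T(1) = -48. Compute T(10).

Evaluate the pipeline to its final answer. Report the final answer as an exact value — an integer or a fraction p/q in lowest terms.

188832

Part 1: cross terms: (15*11 - 10*-18)=345, (10*11 - -4*11)=154, (-4*-18 - 15*11)=-93; twice the area = |406| = 406; area = 203; answer 203
Part 2: B1 = 203; threaded value p + q = 204; c = -27; T(2) = -2*(-48) + 2*(-27) = 42; iterating: T(2)=42, T(3)=-180, T(4)=444, T(5)=-1248, T(6)=3384, T(7)=-9264, T(8)=25296, T(9)=-69120, T(10)=188832; answer 188832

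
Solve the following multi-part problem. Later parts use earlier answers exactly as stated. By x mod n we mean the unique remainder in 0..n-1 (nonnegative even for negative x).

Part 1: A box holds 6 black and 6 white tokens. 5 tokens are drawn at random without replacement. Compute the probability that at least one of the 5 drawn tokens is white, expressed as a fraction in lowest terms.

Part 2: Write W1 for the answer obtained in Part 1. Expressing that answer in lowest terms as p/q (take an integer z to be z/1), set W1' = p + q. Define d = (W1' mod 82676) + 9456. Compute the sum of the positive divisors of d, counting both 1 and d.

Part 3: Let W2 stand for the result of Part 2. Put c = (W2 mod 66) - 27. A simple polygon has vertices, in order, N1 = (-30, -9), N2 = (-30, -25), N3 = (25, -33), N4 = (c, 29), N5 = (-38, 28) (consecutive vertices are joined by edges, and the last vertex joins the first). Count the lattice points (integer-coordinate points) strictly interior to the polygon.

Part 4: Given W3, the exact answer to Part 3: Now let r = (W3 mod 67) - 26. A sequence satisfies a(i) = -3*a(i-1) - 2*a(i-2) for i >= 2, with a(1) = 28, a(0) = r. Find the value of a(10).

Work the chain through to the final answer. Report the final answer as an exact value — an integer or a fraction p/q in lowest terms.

Part 1: total draws C(12,5) = 792; complement C(6,5) = 6; favorable 792 - 6 = 786; P = 131/132; answer 131/132
Part 2: W1 = 131/132; threaded value p + q = 263; d = 9719; 9719 is prime, so its only divisors are 1 and 9719; sigma = 1 + 9719 = 9720; answer 9720
Part 3: W2 = 9720; c = -9; cross terms: (-30*-25 - -30*-9)=480, (-30*-33 - 25*-25)=1615, (25*29 - -9*-33)=428, (-9*28 - -38*29)=850, (-38*-9 - -30*28)=1182; twice the area = |4555| = 4555; area = 4555/2; boundary points = 16 + 1 + 2 + 1 + 1 = 21; strictly interior points = area - boundary/2 + 1 = 2268; answer 2268
Part 4: W3 = 2268; r = 31; a(2) = -3*(28) - 2*(31) = -146; iterating: a(2)=-146, a(3)=382, a(4)=-854, a(5)=1798, a(6)=-3686, a(7)=7462, a(8)=-15014, a(9)=30118, a(10)=-60326; answer -60326

-60326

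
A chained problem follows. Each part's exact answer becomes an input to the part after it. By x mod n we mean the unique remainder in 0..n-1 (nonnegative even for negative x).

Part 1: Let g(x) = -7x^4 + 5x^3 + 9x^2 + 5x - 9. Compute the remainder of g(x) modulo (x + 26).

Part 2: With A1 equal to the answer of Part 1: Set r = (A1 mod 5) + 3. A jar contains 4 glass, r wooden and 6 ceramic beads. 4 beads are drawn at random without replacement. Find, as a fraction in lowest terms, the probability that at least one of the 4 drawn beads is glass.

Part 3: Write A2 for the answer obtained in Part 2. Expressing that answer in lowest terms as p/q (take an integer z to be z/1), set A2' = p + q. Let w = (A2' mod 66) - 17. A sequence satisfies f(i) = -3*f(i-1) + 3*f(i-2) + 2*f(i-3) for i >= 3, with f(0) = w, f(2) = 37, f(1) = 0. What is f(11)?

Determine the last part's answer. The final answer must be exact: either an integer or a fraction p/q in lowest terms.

-2869291

Part 1: remainder = value at the root: -7*(-26)^4 + 5*(-26)^3 + 9*(-26)^2 + 5*(-26)^1 - 9 = (-3198832) + (-87880) + (6084) + (-130) + (-9) = -3280767; answer -3280767
Part 2: A1 = -3280767; r = 6; total draws C(16,4) = 1820; complement C(12,4) = 495; favorable 1820 - 495 = 1325; P = 265/364; answer 265/364
Part 3: A2 = 265/364; threaded value p + q = 629; w = 18; f(3) = -3*(37) + 3*(0) + 2*(18) = -75; iterating: f(3)=-75, f(4)=336, f(5)=-1159, f(6)=4335, f(7)=-15810, f(8)=58117, f(9)=-213111, f(10)=782064, f(11)=-2869291; answer -2869291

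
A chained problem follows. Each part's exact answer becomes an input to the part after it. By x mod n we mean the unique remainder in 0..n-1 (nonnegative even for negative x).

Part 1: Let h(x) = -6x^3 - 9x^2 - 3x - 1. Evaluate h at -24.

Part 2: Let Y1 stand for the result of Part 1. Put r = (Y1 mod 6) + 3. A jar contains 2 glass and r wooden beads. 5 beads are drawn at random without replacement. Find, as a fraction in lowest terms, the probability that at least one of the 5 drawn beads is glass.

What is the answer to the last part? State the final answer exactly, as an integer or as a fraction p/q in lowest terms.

Part 1: -6*(-24)^3 - 9*(-24)^2 - 3*(-24)^1 - 1 = (82944) + (-5184) + (72) + (-1) = 77831; answer 77831
Part 2: Y1 = 77831; r = 8; total draws C(10,5) = 252; complement C(8,5) = 56; favorable 252 - 56 = 196; P = 7/9; answer 7/9

7/9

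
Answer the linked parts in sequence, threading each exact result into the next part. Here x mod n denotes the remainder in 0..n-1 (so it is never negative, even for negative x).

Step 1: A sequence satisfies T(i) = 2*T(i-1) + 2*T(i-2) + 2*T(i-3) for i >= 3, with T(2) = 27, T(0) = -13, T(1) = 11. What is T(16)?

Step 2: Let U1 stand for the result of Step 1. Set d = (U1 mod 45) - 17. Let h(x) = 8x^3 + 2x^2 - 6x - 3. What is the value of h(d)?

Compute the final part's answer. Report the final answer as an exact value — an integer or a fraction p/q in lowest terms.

Step 1: T(3) = 2*(27) + 2*(11) + 2*(-13) = 50; iterating: T(3)=50, T(4)=176, T(5)=506, T(6)=1464, T(7)=4292, T(8)=12524, T(9)=36560, T(10)=106752, T(11)=311672, T(12)=909968, T(13)=2656784, T(14)=7756848, T(15)=22647200, T(16)=66121664; answer 66121664
Step 2: U1 = 66121664; d = -3; 8*(-3)^3 + 2*(-3)^2 - 6*(-3)^1 - 3 = (-216) + (18) + (18) + (-3) = -183; answer -183

-183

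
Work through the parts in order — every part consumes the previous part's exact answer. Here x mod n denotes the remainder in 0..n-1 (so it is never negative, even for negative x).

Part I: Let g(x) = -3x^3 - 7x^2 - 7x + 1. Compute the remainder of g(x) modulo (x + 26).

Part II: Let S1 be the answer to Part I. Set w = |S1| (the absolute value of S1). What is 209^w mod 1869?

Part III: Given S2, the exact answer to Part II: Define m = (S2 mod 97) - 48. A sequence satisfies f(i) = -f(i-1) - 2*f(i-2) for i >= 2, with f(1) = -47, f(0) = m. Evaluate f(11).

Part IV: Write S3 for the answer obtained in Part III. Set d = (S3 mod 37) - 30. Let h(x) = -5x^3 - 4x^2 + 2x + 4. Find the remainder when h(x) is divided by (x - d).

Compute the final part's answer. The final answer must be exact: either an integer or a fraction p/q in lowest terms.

Part I: remainder = value at the root: -3*(-26)^3 - 7*(-26)^2 - 7*(-26)^1 + 1 = (52728) + (-4732) + (182) + (1) = 48179; answer 48179
Part II: S1 = 48179; w = 48179; squarings mod 1869: 209^1=209, 209^2=694, 209^4=1303, 209^8=757, 209^16=1135, 209^32=484, 209^64=631, 209^128=64, 209^256=358, 209^512=1072, 209^1024=1618, 209^2048=1324, 209^4096=1723, 209^8192=757, 209^16384=1135, 209^32768=484; 209^48179 = 209^1 * 209^2 * 209^16 * 209^32 * 209^1024 * 209^2048 * 209^4096 * 209^8192 * 209^32768 = 1490 (mod 1869); answer 1490
Part III: S2 = 1490; m = -13; f(2) = -1*(-47) - 2*(-13) = 73; iterating: f(2)=73, f(3)=21, f(4)=-167, f(5)=125, f(6)=209, f(7)=-459, f(8)=41, f(9)=877, f(10)=-959, f(11)=-795; answer -795
Part IV: S3 = -795; d = -11; remainder = value at the root: -5*(-11)^3 - 4*(-11)^2 + 2*(-11)^1 + 4 = (6655) + (-484) + (-22) + (4) = 6153; answer 6153

6153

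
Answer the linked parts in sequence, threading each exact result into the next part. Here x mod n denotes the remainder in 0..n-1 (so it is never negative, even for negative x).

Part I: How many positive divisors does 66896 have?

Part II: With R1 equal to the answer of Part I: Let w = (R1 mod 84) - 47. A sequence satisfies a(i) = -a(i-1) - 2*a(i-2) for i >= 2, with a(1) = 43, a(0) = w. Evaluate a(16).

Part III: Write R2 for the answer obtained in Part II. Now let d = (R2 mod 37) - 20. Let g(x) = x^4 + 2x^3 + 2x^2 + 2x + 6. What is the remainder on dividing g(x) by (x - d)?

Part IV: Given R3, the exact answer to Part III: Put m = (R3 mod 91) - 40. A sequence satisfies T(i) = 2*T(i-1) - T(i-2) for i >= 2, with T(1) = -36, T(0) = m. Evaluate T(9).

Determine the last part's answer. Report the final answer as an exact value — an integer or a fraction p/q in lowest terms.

-684

Part I: 66896 = 2^4 * 37 * 113; number of divisors = (4+1) * (1+1) * (1+1) = 20; answer 20
Part II: R1 = 20; w = -27; a(2) = -1*(43) - 2*(-27) = 11; iterating: a(2)=11, a(3)=-97, a(4)=75, a(5)=119, a(6)=-269, a(7)=31, a(8)=507, a(9)=-569, a(10)=-445, a(11)=1583, a(12)=-693, a(13)=-2473, a(14)=3859, a(15)=1087, a(16)=-8805; answer -8805
Part III: R2 = -8805; d = -19; remainder = value at the root: 1*(-19)^4 + 2*(-19)^3 + 2*(-19)^2 + 2*(-19)^1 + 6 = (130321) + (-13718) + (722) + (-38) + (6) = 117293; answer 117293
Part IV: R3 = 117293; m = 45; T(2) = 2*(-36) - 1*(45) = -117; iterating: T(2)=-117, T(3)=-198, T(4)=-279, T(5)=-360, T(6)=-441, T(7)=-522, T(8)=-603, T(9)=-684; answer -684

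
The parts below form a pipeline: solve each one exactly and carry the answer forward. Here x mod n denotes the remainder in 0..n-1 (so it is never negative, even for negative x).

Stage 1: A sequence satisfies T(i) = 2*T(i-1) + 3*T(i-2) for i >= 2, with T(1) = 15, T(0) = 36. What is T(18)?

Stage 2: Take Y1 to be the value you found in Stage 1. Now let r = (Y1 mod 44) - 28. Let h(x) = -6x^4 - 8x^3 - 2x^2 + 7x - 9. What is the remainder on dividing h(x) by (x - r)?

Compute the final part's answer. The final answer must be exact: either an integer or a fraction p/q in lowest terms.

Stage 1: T(2) = 2*(15) + 3*(36) = 138; iterating: T(2)=138, T(3)=321, T(4)=1056, T(5)=3075, T(6)=9318, T(7)=27861, T(8)=83676, T(9)=250935, T(10)=752898, T(11)=2258601, T(12)=6775896, T(13)=20327595, T(14)=60982878, T(15)=182948541, T(16)=548845716, T(17)=1646537055, T(18)=4939611258; answer 4939611258
Stage 2: Y1 = 4939611258; r = -18; remainder = value at the root: -6*(-18)^4 - 8*(-18)^3 - 2*(-18)^2 + 7*(-18)^1 - 9 = (-629856) + (46656) + (-648) + (-126) + (-9) = -583983; answer -583983

-583983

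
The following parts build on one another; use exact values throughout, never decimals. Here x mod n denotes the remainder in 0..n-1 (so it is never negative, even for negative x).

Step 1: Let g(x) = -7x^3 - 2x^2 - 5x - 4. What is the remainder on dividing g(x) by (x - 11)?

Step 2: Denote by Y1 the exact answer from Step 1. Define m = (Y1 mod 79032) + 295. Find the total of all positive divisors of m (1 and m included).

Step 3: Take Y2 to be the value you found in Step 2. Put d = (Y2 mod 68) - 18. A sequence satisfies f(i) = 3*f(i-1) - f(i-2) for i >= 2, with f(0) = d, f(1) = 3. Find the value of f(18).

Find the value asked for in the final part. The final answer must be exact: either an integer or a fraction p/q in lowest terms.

90414152

Step 1: remainder = value at the root: -7*(11)^3 - 2*(11)^2 - 5*(11)^1 - 4 = (-9317) + (-242) + (-55) + (-4) = -9618; answer -9618
Step 2: Y1 = -9618; m = 69709; 69709 is prime, so its only divisors are 1 and 69709; sigma = 1 + 69709 = 69710; answer 69710
Step 3: Y2 = 69710; d = -8; f(2) = 3*(3) - 1*(-8) = 17; iterating: f(2)=17, f(3)=48, f(4)=127, f(5)=333, f(6)=872, f(7)=2283, f(8)=5977, f(9)=15648, f(10)=40967, f(11)=107253, f(12)=280792, f(13)=735123, f(14)=1924577, f(15)=5038608, f(16)=13191247, f(17)=34535133, f(18)=90414152; answer 90414152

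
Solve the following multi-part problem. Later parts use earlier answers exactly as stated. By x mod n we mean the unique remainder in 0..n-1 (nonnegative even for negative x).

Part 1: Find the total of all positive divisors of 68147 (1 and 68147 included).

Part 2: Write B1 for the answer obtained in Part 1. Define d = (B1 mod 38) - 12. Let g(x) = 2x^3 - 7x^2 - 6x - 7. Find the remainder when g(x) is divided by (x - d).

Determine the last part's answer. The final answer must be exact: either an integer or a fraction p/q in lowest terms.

Part 1: 68147 is prime, so its only divisors are 1 and 68147; sigma = 1 + 68147 = 68148; answer 68148
Part 2: B1 = 68148; d = 2; remainder = value at the root: 2*(2)^3 - 7*(2)^2 - 6*(2)^1 - 7 = (16) + (-28) + (-12) + (-7) = -31; answer -31

-31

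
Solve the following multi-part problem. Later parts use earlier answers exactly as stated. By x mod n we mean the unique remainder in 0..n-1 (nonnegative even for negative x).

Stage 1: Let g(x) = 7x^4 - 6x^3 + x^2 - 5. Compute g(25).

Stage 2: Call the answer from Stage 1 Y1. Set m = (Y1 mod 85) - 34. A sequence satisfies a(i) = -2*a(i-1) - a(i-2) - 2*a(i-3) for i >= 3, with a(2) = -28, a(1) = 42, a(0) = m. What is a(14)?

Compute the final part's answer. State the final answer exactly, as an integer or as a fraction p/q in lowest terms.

Stage 1: 7*(25)^4 - 6*(25)^3 + 1*(25)^2 - 5 = (2734375) + (-93750) + (625) + (-5) = 2641245; answer 2641245
Stage 2: Y1 = 2641245; m = 6; a(3) = -2*(-28) - 1*(42) - 2*(6) = 2; iterating: a(3)=2, a(4)=-60, a(5)=174, a(6)=-292, a(7)=530, a(8)=-1116, a(9)=2286, a(10)=-4516, a(11)=8978, a(12)=-18012, a(13)=36078, a(14)=-72100; answer -72100

-72100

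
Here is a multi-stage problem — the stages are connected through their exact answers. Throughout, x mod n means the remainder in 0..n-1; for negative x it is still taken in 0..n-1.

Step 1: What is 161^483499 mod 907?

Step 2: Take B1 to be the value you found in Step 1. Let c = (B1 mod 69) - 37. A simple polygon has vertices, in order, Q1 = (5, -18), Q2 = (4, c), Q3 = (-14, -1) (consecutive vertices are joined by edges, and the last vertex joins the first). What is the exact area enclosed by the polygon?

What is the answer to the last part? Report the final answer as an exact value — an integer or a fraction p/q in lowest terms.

172

Step 1: squarings mod 907: 161^1=161, 161^2=525, 161^4=804, 161^8=632, 161^16=344, 161^32=426, 161^64=76, 161^128=334, 161^256=902, 161^512=25, 161^1024=625, 161^2048=615, 161^4096=6, 161^8192=36, 161^16384=389, 161^32768=759, 161^65536=136, 161^131072=356, 161^262144=663; 161^483499 = 161^1 * 161^2 * 161^8 * 161^32 * 161^128 * 161^8192 * 161^16384 * 161^65536 * 161^131072 * 161^262144 = 659 (mod 907); answer 659
Step 2: B1 = 659; c = 1; cross terms: (5*1 - 4*-18)=77, (4*-1 - -14*1)=10, (-14*-18 - 5*-1)=257; twice the area = |344| = 344; area = 172; answer 172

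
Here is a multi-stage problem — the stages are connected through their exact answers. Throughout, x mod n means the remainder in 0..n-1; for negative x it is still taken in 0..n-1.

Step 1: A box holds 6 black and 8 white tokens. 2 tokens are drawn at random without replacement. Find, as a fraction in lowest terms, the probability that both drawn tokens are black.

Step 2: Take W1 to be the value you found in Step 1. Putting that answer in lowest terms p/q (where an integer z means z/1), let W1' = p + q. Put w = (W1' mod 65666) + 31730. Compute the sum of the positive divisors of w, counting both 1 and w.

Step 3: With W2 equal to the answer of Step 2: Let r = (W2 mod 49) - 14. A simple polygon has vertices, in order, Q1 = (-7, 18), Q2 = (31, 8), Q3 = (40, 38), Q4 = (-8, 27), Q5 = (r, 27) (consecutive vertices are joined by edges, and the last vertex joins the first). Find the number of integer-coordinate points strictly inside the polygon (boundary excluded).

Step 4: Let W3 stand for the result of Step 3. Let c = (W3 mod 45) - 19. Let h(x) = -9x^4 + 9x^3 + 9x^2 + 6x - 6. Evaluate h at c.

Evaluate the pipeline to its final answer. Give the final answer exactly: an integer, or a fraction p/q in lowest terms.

Step 1: total draws C(14,2) = 91; favorable C(6,2) = 15; P = 15/91; answer 15/91
Step 2: W1 = 15/91; threaded value p + q = 106; w = 31836; 31836 = 2^2 * 3 * 7 * 379; sigma = (1 + 2 + 4) * (1 + 3) * (1 + 7) * (1 + 379) = 7 * 4 * 8 * 380 = 85120; answer 85120
Step 3: W2 = 85120; r = -7; cross terms: (-7*8 - 31*18)=-614, (31*38 - 40*8)=858, (40*27 - -8*38)=1384, (-8*27 - -7*27)=-27, (-7*18 - -7*27)=63; twice the area = |1664| = 1664; area = 832; boundary points = 2 + 3 + 1 + 1 + 9 = 16; strictly interior points = area - boundary/2 + 1 = 825; answer 825
Step 4: W3 = 825; c = -4; -9*(-4)^4 + 9*(-4)^3 + 9*(-4)^2 + 6*(-4)^1 - 6 = (-2304) + (-576) + (144) + (-24) + (-6) = -2766; answer -2766

-2766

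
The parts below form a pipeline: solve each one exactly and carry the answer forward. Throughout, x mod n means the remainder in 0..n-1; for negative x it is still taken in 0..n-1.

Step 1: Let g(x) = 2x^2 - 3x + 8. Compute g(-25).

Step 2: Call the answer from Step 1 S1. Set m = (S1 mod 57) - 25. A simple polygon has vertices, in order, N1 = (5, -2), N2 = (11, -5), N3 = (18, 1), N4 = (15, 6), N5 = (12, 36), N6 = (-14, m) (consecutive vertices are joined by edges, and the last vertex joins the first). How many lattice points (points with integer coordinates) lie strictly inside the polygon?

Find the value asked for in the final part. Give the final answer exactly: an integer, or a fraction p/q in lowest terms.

575

Step 1: 2*(-25)^2 - 3*(-25)^1 + 8 = (1250) + (75) + (8) = 1333; answer 1333
Step 2: S1 = 1333; m = -3; cross terms: (5*-5 - 11*-2)=-3, (11*1 - 18*-5)=101, (18*6 - 15*1)=93, (15*36 - 12*6)=468, (12*-3 - -14*36)=468, (-14*-2 - 5*-3)=43; twice the area = |1170| = 1170; area = 585; boundary points = 3 + 1 + 1 + 3 + 13 + 1 = 22; strictly interior points = area - boundary/2 + 1 = 575; answer 575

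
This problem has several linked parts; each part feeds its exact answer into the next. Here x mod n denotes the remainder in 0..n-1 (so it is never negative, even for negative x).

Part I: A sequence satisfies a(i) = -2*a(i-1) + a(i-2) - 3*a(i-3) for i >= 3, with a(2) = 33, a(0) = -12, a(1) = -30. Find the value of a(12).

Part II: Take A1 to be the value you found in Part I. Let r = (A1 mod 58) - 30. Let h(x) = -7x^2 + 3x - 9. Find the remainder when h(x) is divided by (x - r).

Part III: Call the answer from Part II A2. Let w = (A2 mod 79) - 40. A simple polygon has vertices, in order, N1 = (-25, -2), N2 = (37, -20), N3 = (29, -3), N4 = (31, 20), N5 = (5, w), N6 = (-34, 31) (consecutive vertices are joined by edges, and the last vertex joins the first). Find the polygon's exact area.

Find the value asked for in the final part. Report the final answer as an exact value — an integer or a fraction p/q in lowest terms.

Part I: a(3) = -2*(33) + 1*(-30) - 3*(-12) = -60; iterating: a(3)=-60, a(4)=243, a(5)=-645, a(6)=1713, a(7)=-4800, a(8)=13248, a(9)=-36435, a(10)=100518, a(11)=-277215, a(12)=764253; answer 764253
Part II: A1 = 764253; r = 15; remainder = value at the root: -7*(15)^2 + 3*(15)^1 - 9 = (-1575) + (45) + (-9) = -1539; answer -1539
Part III: A2 = -1539; w = 1; cross terms: (-25*-20 - 37*-2)=574, (37*-3 - 29*-20)=469, (29*20 - 31*-3)=673, (31*1 - 5*20)=-69, (5*31 - -34*1)=189, (-34*-2 - -25*31)=843; twice the area = |2679| = 2679; area = 2679/2; answer 2679/2

2679/2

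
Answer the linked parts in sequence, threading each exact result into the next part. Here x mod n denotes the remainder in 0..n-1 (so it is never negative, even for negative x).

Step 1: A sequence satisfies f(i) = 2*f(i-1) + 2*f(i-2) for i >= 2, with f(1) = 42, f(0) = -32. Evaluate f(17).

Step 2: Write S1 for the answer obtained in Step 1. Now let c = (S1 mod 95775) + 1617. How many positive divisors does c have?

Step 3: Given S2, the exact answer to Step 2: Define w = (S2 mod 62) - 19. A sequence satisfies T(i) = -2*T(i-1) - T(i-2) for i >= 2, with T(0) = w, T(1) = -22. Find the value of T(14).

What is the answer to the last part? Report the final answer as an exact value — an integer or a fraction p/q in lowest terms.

Step 1: f(2) = 2*(42) + 2*(-32) = 20; iterating: f(2)=20, f(3)=124, f(4)=288, f(5)=824, f(6)=2224, f(7)=6096, f(8)=16640, f(9)=45472, f(10)=124224, f(11)=339392, f(12)=927232, f(13)=2533248, f(14)=6920960, f(15)=18908416, f(16)=51658752, f(17)=141134336; answer 141134336
Step 2: S1 = 141134336; c = 59378; 59378 = 2 * 11 * 2699; number of divisors = (1+1) * (1+1) * (1+1) = 8; answer 8
Step 3: S2 = 8; w = -11; T(2) = -2*(-22) - 1*(-11) = 55; iterating: T(2)=55, T(3)=-88, T(4)=121, T(5)=-154, T(6)=187, T(7)=-220, T(8)=253, T(9)=-286, T(10)=319, T(11)=-352, T(12)=385, T(13)=-418, T(14)=451; answer 451

451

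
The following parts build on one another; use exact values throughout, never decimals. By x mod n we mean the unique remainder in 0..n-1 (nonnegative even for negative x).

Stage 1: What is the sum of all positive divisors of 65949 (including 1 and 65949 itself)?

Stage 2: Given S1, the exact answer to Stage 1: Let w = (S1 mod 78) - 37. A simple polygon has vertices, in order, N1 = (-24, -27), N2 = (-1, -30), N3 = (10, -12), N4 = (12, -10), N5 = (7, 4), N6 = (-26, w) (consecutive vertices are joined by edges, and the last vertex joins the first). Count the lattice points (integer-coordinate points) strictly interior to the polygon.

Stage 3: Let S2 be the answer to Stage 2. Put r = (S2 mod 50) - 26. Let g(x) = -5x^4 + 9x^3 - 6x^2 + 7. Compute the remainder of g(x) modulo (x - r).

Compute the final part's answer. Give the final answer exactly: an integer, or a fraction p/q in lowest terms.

Stage 1: 65949 = 3 * 13 * 19 * 89; sigma = (1 + 3) * (1 + 13) * (1 + 19) * (1 + 89) = 4 * 14 * 20 * 90 = 100800; answer 100800
Stage 2: S1 = 100800; w = -13; cross terms: (-24*-30 - -1*-27)=693, (-1*-12 - 10*-30)=312, (10*-10 - 12*-12)=44, (12*4 - 7*-10)=118, (7*-13 - -26*4)=13, (-26*-27 - -24*-13)=390; twice the area = |1570| = 1570; area = 785; boundary points = 1 + 1 + 2 + 1 + 1 + 2 = 8; strictly interior points = area - boundary/2 + 1 = 782; answer 782
Stage 3: S2 = 782; r = 6; remainder = value at the root: -5*(6)^4 + 9*(6)^3 - 6*(6)^2 + 7 = (-6480) + (1944) + (-216) + (7) = -4745; answer -4745

-4745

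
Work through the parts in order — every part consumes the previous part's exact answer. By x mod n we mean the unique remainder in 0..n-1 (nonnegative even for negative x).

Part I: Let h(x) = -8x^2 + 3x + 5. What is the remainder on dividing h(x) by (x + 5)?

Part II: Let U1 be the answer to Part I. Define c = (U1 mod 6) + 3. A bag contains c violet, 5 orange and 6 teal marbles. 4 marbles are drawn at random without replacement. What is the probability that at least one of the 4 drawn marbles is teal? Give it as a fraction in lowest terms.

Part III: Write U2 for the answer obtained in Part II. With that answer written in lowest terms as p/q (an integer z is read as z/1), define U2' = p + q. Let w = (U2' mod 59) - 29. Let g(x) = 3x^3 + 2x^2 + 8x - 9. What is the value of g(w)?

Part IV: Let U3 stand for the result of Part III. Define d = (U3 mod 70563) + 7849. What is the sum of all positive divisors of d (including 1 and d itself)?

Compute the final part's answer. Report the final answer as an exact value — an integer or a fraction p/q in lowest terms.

Part I: remainder = value at the root: -8*(-5)^2 + 3*(-5)^1 + 5 = (-200) + (-15) + (5) = -210; answer -210
Part II: U1 = -210; c = 3; total draws C(14,4) = 1001; complement C(8,4) = 70; favorable 1001 - 70 = 931; P = 133/143; answer 133/143
Part III: U2 = 133/143; threaded value p + q = 276; w = 11; 3*(11)^3 + 2*(11)^2 + 8*(11)^1 - 9 = (3993) + (242) + (88) + (-9) = 4314; answer 4314
Part IV: U3 = 4314; d = 12163; 12163 is prime, so its only divisors are 1 and 12163; sigma = 1 + 12163 = 12164; answer 12164

12164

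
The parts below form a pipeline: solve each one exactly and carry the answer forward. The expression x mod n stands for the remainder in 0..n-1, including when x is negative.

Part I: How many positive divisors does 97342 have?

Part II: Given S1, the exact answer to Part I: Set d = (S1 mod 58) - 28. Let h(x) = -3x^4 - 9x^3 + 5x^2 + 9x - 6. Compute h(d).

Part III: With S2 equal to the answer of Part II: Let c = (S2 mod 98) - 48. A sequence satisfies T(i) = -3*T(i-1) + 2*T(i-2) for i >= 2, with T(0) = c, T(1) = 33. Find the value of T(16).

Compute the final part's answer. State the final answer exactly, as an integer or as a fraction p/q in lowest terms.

-8833187627

Part I: 97342 = 2 * 7 * 17 * 409; number of divisors = (1+1) * (1+1) * (1+1) * (1+1) = 16; answer 16
Part II: S1 = 16; d = -12; -3*(-12)^4 - 9*(-12)^3 + 5*(-12)^2 + 9*(-12)^1 - 6 = (-62208) + (15552) + (720) + (-108) + (-6) = -46050; answer -46050
Part III: S2 = -46050; c = -38; T(2) = -3*(33) + 2*(-38) = -175; iterating: T(2)=-175, T(3)=591, T(4)=-2123, T(5)=7551, T(6)=-26899, T(7)=95799, T(8)=-341195, T(9)=1215183, T(10)=-4327939, T(11)=15414183, T(12)=-54898427, T(13)=195523647, T(14)=-696367795, T(15)=2480150679, T(16)=-8833187627; answer -8833187627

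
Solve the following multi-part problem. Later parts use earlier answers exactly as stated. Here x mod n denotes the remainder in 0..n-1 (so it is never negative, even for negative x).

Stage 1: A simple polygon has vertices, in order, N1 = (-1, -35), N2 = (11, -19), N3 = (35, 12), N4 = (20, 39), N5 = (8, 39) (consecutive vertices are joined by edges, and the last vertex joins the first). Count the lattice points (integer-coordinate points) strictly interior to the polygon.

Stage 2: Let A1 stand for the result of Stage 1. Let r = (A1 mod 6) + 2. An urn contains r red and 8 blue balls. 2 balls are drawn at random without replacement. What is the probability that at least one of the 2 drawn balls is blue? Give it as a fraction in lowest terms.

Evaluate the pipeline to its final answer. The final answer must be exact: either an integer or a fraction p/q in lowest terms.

Stage 1: cross terms: (-1*-19 - 11*-35)=404, (11*12 - 35*-19)=797, (35*39 - 20*12)=1125, (20*39 - 8*39)=468, (8*-35 - -1*39)=-241; twice the area = |2553| = 2553; area = 2553/2; boundary points = 4 + 1 + 3 + 12 + 1 = 21; strictly interior points = area - boundary/2 + 1 = 1267; answer 1267
Stage 2: A1 = 1267; r = 3; total draws C(11,2) = 55; complement C(3,2) = 3; favorable 55 - 3 = 52; P = 52/55; answer 52/55

52/55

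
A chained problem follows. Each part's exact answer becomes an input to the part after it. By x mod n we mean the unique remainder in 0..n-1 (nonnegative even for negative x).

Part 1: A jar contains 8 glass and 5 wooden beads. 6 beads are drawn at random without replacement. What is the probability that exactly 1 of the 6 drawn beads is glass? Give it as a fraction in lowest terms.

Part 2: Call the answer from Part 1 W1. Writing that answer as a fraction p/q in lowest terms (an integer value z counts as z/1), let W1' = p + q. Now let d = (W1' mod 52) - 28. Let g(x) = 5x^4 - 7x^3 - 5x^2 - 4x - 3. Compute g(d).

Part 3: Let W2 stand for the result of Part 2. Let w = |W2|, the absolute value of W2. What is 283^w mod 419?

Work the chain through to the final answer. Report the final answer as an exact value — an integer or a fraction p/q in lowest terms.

306

Part 1: total draws C(13,6) = 1716; favorable C(8,1)*C(5,5) = 8; P = 2/429; answer 2/429
Part 2: W1 = 2/429; threaded value p + q = 431; d = -13; 5*(-13)^4 - 7*(-13)^3 - 5*(-13)^2 - 4*(-13)^1 - 3 = (142805) + (15379) + (-845) + (52) + (-3) = 157388; answer 157388
Part 3: W2 = 157388; w = 157388; squarings mod 419: 283^1=283, 283^2=60, 283^4=248, 283^8=330, 283^16=379, 283^32=343, 283^64=329, 283^128=139, 283^256=47, 283^512=114, 283^1024=7, 283^2048=49, 283^4096=306, 283^8192=199, 283^16384=215, 283^32768=135, 283^65536=208, 283^131072=107; 283^157388 = 283^4 * 283^8 * 283^64 * 283^128 * 283^512 * 283^1024 * 283^8192 * 283^16384 * 283^131072 = 306 (mod 419); answer 306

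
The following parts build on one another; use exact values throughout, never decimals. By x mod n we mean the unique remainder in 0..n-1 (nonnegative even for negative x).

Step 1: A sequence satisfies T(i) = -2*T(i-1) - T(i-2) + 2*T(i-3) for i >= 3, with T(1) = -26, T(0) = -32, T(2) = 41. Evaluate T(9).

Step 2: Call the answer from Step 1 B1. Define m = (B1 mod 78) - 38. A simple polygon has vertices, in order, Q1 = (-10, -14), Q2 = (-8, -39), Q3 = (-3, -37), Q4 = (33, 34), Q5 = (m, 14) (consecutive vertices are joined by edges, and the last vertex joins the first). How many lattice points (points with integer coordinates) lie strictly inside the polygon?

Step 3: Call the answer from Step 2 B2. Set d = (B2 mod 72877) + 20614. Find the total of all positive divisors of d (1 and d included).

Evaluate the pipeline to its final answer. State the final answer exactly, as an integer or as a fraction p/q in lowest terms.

38080

Step 1: T(3) = -2*(41) - 1*(-26) + 2*(-32) = -120; iterating: T(3)=-120, T(4)=147, T(5)=-92, T(6)=-203, T(7)=792, T(8)=-1565, T(9)=1932; answer 1932
Step 2: B1 = 1932; m = 22; cross terms: (-10*-39 - -8*-14)=278, (-8*-37 - -3*-39)=179, (-3*34 - 33*-37)=1119, (33*14 - 22*34)=-286, (22*-14 - -10*14)=-168; twice the area = |1122| = 1122; area = 561; boundary points = 1 + 1 + 1 + 1 + 4 = 8; strictly interior points = area - boundary/2 + 1 = 558; answer 558
Step 3: B2 = 558; d = 21172; 21172 = 2^2 * 67 * 79; sigma = (1 + 2 + 4) * (1 + 67) * (1 + 79) = 7 * 68 * 80 = 38080; answer 38080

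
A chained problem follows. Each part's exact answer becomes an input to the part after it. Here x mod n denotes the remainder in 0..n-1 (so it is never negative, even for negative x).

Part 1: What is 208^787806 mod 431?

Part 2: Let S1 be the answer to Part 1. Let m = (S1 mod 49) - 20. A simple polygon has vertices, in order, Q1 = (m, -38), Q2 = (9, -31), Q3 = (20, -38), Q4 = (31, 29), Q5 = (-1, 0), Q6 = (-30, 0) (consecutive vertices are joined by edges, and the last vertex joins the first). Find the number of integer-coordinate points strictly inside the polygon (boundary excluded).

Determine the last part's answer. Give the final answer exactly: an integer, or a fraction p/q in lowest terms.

Part 1: squarings mod 431: 208^1=208, 208^2=164, 208^4=174, 208^8=106, 208^16=30, 208^32=38, 208^64=151, 208^128=389, 208^256=40, 208^512=307, 208^1024=291, 208^2048=205, 208^4096=218, 208^8192=114, 208^16384=66, 208^32768=46, 208^65536=392, 208^131072=228, 208^262144=264, 208^524288=305; 208^787806 = 208^2 * 208^4 * 208^8 * 208^16 * 208^64 * 208^256 * 208^1024 * 208^262144 * 208^524288 = 49 (mod 431); answer 49
Part 2: S1 = 49; m = -20; cross terms: (-20*-31 - 9*-38)=962, (9*-38 - 20*-31)=278, (20*29 - 31*-38)=1758, (31*0 - -1*29)=29, (-1*0 - -30*0)=0, (-30*-38 - -20*0)=1140; twice the area = |4167| = 4167; area = 4167/2; boundary points = 1 + 1 + 1 + 1 + 29 + 2 = 35; strictly interior points = area - boundary/2 + 1 = 2067; answer 2067

2067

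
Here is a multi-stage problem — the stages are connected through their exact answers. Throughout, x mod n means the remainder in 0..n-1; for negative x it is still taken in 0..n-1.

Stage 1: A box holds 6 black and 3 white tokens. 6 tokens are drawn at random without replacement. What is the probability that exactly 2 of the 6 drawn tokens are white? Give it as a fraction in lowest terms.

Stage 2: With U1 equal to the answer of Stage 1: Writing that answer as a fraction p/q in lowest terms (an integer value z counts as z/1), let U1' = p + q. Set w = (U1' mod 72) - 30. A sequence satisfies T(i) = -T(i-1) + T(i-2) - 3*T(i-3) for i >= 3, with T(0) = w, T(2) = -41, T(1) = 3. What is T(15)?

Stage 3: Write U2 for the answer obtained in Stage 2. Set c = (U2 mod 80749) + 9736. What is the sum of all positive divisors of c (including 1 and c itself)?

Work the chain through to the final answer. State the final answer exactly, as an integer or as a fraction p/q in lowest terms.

46806

Stage 1: total draws C(9,6) = 84; favorable C(3,2)*C(6,4) = 45; P = 15/28; answer 15/28
Stage 2: U1 = 15/28; threaded value p + q = 43; w = 13; T(3) = -1*(-41) + 1*(3) - 3*(13) = 5; iterating: T(3)=5, T(4)=-55, T(5)=183, T(6)=-253, T(7)=601, T(8)=-1403, T(9)=2763, T(10)=-5969, T(11)=12941, T(12)=-27199, T(13)=58047, T(14)=-124069, T(15)=263713; answer 263713
Stage 3: U2 = 263713; c = 31202; 31202 = 2 * 15601; sigma = (1 + 2) * (1 + 15601) = 3 * 15602 = 46806; answer 46806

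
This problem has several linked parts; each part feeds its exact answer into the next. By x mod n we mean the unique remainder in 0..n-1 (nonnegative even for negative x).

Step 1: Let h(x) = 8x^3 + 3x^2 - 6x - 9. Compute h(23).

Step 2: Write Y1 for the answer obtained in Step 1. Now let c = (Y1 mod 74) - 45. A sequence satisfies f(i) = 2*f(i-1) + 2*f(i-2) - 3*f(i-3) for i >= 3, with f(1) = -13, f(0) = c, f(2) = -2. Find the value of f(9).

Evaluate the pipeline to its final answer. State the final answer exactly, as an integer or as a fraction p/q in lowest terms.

-9963

Step 1: 8*(23)^3 + 3*(23)^2 - 6*(23)^1 - 9 = (97336) + (1587) + (-138) + (-9) = 98776; answer 98776
Step 2: Y1 = 98776; c = 15; f(3) = 2*(-2) + 2*(-13) - 3*(15) = -75; iterating: f(3)=-75, f(4)=-115, f(5)=-374, f(6)=-753, f(7)=-1909, f(8)=-4202, f(9)=-9963; answer -9963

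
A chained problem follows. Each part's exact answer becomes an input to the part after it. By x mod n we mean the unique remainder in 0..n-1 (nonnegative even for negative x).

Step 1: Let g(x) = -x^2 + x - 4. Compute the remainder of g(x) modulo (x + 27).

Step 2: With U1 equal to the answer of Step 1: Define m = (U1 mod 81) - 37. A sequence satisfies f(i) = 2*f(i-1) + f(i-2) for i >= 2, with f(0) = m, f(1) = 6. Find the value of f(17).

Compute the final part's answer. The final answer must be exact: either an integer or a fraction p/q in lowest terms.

Step 1: remainder = value at the root: -1*(-27)^2 + 1*(-27)^1 - 4 = (-729) + (-27) + (-4) = -760; answer -760
Step 2: U1 = -760; m = 13; f(2) = 2*(6) + 1*(13) = 25; iterating: f(2)=25, f(3)=56, f(4)=137, f(5)=330, f(6)=797, f(7)=1924, f(8)=4645, f(9)=11214, f(10)=27073, f(11)=65360, f(12)=157793, f(13)=380946, f(14)=919685, f(15)=2220316, f(16)=5360317, f(17)=12940950; answer 12940950

12940950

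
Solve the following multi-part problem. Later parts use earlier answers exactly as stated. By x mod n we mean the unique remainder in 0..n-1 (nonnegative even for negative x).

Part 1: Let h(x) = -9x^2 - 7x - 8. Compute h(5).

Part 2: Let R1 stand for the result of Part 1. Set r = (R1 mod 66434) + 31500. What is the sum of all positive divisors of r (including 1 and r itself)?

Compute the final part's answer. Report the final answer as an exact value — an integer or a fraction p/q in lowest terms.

149760

Part 1: -9*(5)^2 - 7*(5)^1 - 8 = (-225) + (-35) + (-8) = -268; answer -268
Part 2: R1 = -268; r = 97666; 97666 = 2 * 47 * 1039; sigma = (1 + 2) * (1 + 47) * (1 + 1039) = 3 * 48 * 1040 = 149760; answer 149760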